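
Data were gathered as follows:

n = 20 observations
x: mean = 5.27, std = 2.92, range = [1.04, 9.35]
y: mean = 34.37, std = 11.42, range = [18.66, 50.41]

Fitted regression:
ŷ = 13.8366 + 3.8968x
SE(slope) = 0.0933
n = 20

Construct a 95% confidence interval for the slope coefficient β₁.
The 95% CI for β₁ is (3.7008, 4.0928)

Confidence interval for the slope:

The 95% CI for β₁ is: β̂₁ ± t*(α/2, n-2) × SE(β̂₁)

Step 1: Find critical t-value
- Confidence level = 0.95
- Degrees of freedom = n - 2 = 20 - 2 = 18
- t*(α/2, 18) = 2.1009

Step 2: Calculate margin of error
Margin = 2.1009 × 0.0933 = 0.1960

Step 3: Construct interval
CI = 3.8968 ± 0.1960
CI = (3.7008, 4.0928)

Interpretation: each one-unit increase in x is associated with a change in mean y of between 3.7008 and 4.0928, with 95% confidence.
Both endpoints are positive, so the data support a genuinely positive slope at this confidence level.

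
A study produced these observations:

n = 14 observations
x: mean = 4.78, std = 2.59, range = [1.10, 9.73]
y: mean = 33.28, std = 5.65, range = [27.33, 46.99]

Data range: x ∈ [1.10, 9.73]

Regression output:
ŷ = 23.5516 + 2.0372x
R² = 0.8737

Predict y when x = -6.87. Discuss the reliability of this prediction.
ŷ = 9.5560 (extrapolation — x = -6.87 lies outside [1.10, 9.73], so reliability is low).

Prediction calculation:
ŷ = 23.5516 + 2.0372 × (-6.87)
ŷ = 9.5560

Reliability:
- Data range: x ∈ [1.10, 9.73]
- Prediction point: x = -6.87 is 7.97 units below the observed range → this is EXTRAPOLATION, not interpolation

Why that matters here:
- The standard error of prediction grows with (x − x̄)², and x = -6.87 is far from x̄ = 4.78
- R² describes fit only over the sampled x values; it says nothing about behaviour beyond them

A defensible statement: 'if the linear trend continued to x = -6.87, y would be about 9.5560' — the premise is untested.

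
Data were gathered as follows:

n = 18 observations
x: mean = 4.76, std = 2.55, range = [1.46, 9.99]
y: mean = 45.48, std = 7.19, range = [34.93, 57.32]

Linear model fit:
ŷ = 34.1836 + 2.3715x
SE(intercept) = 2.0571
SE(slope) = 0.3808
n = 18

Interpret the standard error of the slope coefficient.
SE(β̂₁) = 0.3808 is the estimated standard deviation of the slope estimate across repeated samples; relative to β̂₁ = 2.3715 that is 16.1%, a precise estimate.

SE(β̂₁) = s / √Sxx, where s is the residual standard deviation and Sxx = Σ(x − x̄)². It is the yardstick for how far β̂₁ = 2.3715 could plausibly be from the true slope.

Relative precision:
- SE / |β̂₁| = 0.3808 / 2.3715 = 16.1%
- Rule of thumb (under 20%: precise; 20% to under 50%: moderately precise; 50% or more: imprecise) → precise

Rough 95% range (±2 SE): 2.3715 ± 0.7616 → (1.6099, 3.1331).

What drives SE(β̂₁): wider spread of x values → smaller SE; larger n (here n = 18) → smaller SE; more residual scatter → larger SE.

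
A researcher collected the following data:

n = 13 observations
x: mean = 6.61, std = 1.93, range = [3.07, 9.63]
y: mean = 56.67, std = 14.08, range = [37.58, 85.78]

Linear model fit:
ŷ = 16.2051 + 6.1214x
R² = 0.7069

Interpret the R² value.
The model explains 70.69% of the variance in y (R² = 0.7069), leaving 29.31% unexplained; the fit is strong.

The coefficient of determination R² is the fraction of the total variation in y that the fitted line accounts for.

Here R² = 0.7069:
- Explained: 70.69% of the variation in y
- Unexplained (residual): 100% − 70.69% = 29.31%
- Rule of thumb (below 0.3 weak; 0.3 to below 0.7 moderate; 0.7 and above strong) → strong

Note: R² never decreases when predictors are added, so it should not be used alone to compare models of different size.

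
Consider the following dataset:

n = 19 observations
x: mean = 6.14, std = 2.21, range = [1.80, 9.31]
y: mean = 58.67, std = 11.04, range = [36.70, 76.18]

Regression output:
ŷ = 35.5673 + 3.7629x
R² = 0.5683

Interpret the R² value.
About 56.83% of the variability in y is accounted for by the regression on x (R² = 0.5683) — a moderate linear fit.

The coefficient of determination R² is the fraction of the total variation in y that the fitted line accounts for.

Here R² = 0.5683:
- Explained: 56.83% of the variation in y
- Unexplained (residual): 100% − 56.83% = 43.17%
- Rule of thumb (below 0.3 weak; 0.3 to below 0.7 moderate; 0.7 and above strong) → moderate

Note: R² says nothing about causation, and a high R² does not by itself mean the linear form is appropriate — check the residuals.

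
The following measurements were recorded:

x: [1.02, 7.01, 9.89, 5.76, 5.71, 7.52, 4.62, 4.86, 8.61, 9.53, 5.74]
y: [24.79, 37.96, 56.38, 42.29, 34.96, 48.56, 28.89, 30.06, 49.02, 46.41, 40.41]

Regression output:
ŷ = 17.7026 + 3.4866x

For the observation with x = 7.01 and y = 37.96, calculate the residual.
Residual = -4.1837

The residual is the difference between the actual value and the predicted value:

Residual = y - ŷ

Step 1: Calculate predicted value
ŷ = 17.7026 + 3.4866 × 7.01
ŷ = 42.1437

Step 2: Calculate residual
Residual = 37.96 - 42.1437
Residual = -4.1837

Interpretation: the model overestimates the actual value by 4.1837 at this point (negative residual → observation lies below the fitted line).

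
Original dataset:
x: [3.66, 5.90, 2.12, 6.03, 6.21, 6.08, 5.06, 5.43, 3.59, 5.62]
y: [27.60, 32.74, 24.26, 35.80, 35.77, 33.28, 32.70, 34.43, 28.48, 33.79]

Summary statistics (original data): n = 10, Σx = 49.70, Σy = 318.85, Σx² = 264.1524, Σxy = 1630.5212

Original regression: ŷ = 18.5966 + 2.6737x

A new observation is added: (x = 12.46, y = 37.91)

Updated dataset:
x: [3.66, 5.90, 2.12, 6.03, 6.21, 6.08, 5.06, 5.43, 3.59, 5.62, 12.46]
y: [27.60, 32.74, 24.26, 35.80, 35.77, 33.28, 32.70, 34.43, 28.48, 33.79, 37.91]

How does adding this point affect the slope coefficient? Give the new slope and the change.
The slope changes from 2.6737 to 1.2747 (change of -1.3990, or -52.3%).

The new point has HIGH LEVERAGE: x = 12.46 is far from the original mean x̄ = 49.70/10 ≈ 4.97 (original range [2.12, 6.21]).

Step 1: Update the sums with the new point (n goes from 10 to 11)
Σx  = 49.70 + 12.46 = 62.16
Σy  = 318.85 + 37.91 = 356.76
Σx² = 264.1524 + 12.46² = 264.1524 + 155.2516 = 419.4040
Σxy = 1630.5212 + 12.46×37.91 = 1630.5212 + 472.3586 = 2102.8798

Step 2: Recompute the slope with b₁ = (nΣxy − ΣxΣy) / (nΣx² − (Σx)²)
Numerator   = 11×2102.8798 − 62.16×356.76 = 23131.6778 − 22176.2016 = 955.4762
Denominator = 11×419.4040 − 62.16² = 4613.4440 − 3863.8656 = 749.5784
b₁(new) = 955.4762 / 749.5784 = 1.2747

(Same formula on the original sums: (10×1630.5212 − 49.70×318.85) / (10×264.1524 − 49.70²) = 458.3670 / 171.4340 = 2.6737, matching the given fit.)

Step 3: Change in slope
Δβ₁ = 1.2747 − 2.6737 = -1.3990
Relative change = -1.3990 / 2.6737 × 100% = -52.3%
→ the slope decreases when the point is added.

Because the point sits below the extension of the original line at a high-leverage x, it tilts the fit down.
In practice: examine leverage (hᵢ) and Cook's distance rather than deleting it automatically; refit with and without it and report both if conclusions differ.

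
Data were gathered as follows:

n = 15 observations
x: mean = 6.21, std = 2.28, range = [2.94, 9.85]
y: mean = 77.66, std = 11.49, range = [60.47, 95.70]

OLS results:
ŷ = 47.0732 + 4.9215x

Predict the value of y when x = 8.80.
ŷ = 90.3824

x = 8.80 lies inside the observed range [2.94, 9.85], so the fitted equation applies directly:

ŷ = 47.0732 + 4.9215 × 8.80
ŷ = 47.0732 + 43.3092
ŷ = 90.3824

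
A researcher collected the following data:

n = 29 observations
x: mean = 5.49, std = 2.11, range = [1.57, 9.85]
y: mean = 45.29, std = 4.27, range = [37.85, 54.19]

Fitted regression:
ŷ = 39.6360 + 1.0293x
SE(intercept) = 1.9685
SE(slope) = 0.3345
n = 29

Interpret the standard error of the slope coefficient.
SE(slope) = 0.3345 measures the uncertainty in the estimated slope. The coefficient is estimated with moderate precision (SE/|β̂₁| = 32.5%).

SE(β̂₁) = s / √Sxx, where s is the residual standard deviation and Sxx = Σ(x − x̄)². It is the yardstick for how far β̂₁ = 1.0293 could plausibly be from the true slope.

Relative precision:
- SE / |β̂₁| = 0.3345 / 1.0293 = 32.5%
- Rule of thumb (under 20%: precise; 20% to under 50%: moderately precise; 50% or more: imprecise) → moderately precise

Rough 95% range (±2 SE): 1.0293 ± 0.6690 → (0.3603, 1.6983).

What drives SE(β̂₁): more residual scatter → larger SE; larger n (here n = 29) → smaller SE.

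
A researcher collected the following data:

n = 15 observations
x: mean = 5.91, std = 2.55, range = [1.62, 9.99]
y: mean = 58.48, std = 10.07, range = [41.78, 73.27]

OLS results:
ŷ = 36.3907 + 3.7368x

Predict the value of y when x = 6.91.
ŷ = 62.2120

To predict y for x = 6.91, substitute into the regression equation:

ŷ = 36.3907 + 3.7368 × 6.91
ŷ = 36.3907 + 25.8213
ŷ = 62.2120

This is the fitted mean response at that x — an individual observation would come with a wider prediction interval.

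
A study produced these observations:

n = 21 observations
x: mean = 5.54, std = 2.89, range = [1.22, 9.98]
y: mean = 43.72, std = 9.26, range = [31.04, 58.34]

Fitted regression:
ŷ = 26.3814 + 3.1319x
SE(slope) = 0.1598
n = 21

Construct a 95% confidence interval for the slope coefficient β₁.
The 95% CI for β₁ is (2.7974, 3.4664)

Confidence interval for the slope:

The 95% CI for β₁ is: β̂₁ ± t*(α/2, n-2) × SE(β̂₁)

Step 1: Find critical t-value
- Confidence level = 0.95
- Degrees of freedom = n - 2 = 21 - 2 = 19
- t*(α/2, 19) = 2.0930

Step 2: Calculate margin of error
Margin = 2.0930 × 0.1598 = 0.3345

Step 3: Construct interval
CI = 3.1319 ± 0.3345
CI = (2.7974, 3.4664)

Interpretation: intervals built this way capture the true β₁ in 95% of repeated samples; here the plausible range for the per-unit effect of x on y is 2.7974 to 3.4664.
Both endpoints are positive, so the data support a genuinely positive slope at this confidence level.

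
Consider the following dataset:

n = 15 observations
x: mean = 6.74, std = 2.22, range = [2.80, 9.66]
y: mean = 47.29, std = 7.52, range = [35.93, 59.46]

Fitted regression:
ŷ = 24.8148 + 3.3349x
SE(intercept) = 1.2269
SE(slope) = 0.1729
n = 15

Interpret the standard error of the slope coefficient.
SE(β̂₁) = 0.1729 is the estimated standard deviation of the slope estimate across repeated samples; relative to β̂₁ = 3.3349 that is 5.2%, a precise estimate.

What SE measures:
- The standard error quantifies the sampling variability of the coefficient estimate
- It is the estimated standard deviation of β̂₁ across hypothetical repeated samples of the same size
- Smaller SE → more precise estimate

Relative precision:
- SE / |β̂₁| = 0.1729 / 3.3349 = 5.2%
- Rule of thumb (under 20%: precise; 20% to under 50%: moderately precise; 50% or more: imprecise) → precise

Link to interval estimation: a confidence interval for β₁ is β̂₁ ± t* × 0.1729, so SE sets the half-width per unit of t*.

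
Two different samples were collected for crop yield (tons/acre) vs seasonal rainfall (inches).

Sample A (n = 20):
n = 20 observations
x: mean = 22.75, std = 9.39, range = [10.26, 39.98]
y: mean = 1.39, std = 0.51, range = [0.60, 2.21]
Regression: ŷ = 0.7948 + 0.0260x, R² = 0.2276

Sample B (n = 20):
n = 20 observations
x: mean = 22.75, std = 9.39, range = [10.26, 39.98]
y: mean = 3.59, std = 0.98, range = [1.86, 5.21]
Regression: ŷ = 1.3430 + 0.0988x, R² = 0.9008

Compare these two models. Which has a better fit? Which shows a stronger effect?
Model B has the better fit (R² = 0.9008 vs 0.2276). Model B shows the stronger effect (|β₁| = 0.0988 vs 0.0260).

Model Comparison:

Goodness of fit (R²):
- Model A: R² = 0.2276 → 22.76% of variance in crop yield explained
- Model B: R² = 0.9008 → 90.08% of variance in crop yield explained
- 0.9008 > 0.2276 → Model B has the better fit

Strength of effect — compare |β₁|:
- Model A: β₁ = 0.0260 → predicted crop yield rises 0.0260 tons/acre per additional inch of rainfall
- Model B: β₁ = 0.0988 → predicted crop yield rises 0.0988 tons/acre per additional inch of rainfall
- |0.0260| < |0.0988| → Model B shows the stronger marginal effect

Notes:
- A better fit (higher R²) doesn't necessarily mean a more important relationship.
- A steeper slope doesn't make a better model if the scatter around the line is large.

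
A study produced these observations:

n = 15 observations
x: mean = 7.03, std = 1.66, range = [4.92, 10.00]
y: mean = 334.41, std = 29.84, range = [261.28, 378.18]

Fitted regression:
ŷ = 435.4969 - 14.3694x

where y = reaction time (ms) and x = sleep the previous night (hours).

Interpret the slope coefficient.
For each additional hour of sleep, predicted reaction time decreases by approximately 14.3694 ms.

β₁ = -14.3694 is the change in predicted reaction time (ms) per additional hour of sleep.

Interpretation:
- Sleep up by 1 hour → predicted reaction time decreases by 14.3694 ms
- This is a linear approximation: the same per-unit change is assumed across the whole observed x range
- The sign (−) gives the direction; the magnitude 14.3694 gives the size of the effect per hour

The intercept β₀ = 435.4969 is the predicted reaction time when sleep = 0; since the smallest observed x is 4.92, this is an extrapolation and mainly anchors the line.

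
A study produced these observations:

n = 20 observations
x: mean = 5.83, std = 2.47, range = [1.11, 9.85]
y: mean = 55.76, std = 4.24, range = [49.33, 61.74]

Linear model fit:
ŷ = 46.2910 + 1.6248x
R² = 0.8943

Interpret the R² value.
About 89.43% of the variability in y is accounted for by the regression on x (R² = 0.8943) — a strong linear fit.

R² = 1 − SS_res/SS_tot compares the residual scatter to the total scatter of y about its mean.

Here R² = 0.8943:
- Explained: 89.43% of the variation in y
- Unexplained (residual): 100% − 89.43% = 10.57%
- Rule of thumb (below 0.3 weak; 0.3 to below 0.7 moderate; 0.7 and above strong) → strong

Calculation: R² = 1 − (SS_res / SS_tot), where SS_res is the sum of squared residuals and SS_tot the total sum of squares.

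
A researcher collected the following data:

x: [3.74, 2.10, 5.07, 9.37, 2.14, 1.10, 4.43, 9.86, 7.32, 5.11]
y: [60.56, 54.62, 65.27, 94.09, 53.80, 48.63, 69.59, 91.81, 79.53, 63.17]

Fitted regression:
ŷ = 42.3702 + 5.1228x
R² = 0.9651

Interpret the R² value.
The model explains 96.51% of the variance in y (R² = 0.9651), leaving 3.49% unexplained; the fit is strong.

R² (coefficient of determination) measures the proportion of variance in y explained by the regression model.

Here R² = 0.9651:
- Explained: 96.51% of the variation in y
- Unexplained (residual): 100% − 96.51% = 3.49%
- Rule of thumb (below 0.3 weak; 0.3 to below 0.7 moderate; 0.7 and above strong) → strong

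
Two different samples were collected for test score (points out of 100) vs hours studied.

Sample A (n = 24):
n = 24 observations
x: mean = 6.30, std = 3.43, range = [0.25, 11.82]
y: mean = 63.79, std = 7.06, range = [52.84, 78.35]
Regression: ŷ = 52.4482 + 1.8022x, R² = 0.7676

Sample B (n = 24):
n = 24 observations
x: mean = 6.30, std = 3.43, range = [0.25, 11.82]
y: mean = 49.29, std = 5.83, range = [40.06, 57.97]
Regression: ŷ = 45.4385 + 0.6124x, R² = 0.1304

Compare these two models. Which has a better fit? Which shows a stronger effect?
Model A has the better fit (R² = 0.7676 vs 0.1304). Model A shows the stronger effect (|β₁| = 1.8022 vs 0.6124).

Model Comparison:

Which explains more variance? (R²)
- Model A: R² = 0.7676 → 76.76% of variance in test score explained
- Model B: R² = 0.1304 → 13.04% of variance in test score explained
- 0.7676 > 0.1304 → Model A has the better fit

Strength of effect — compare |β₁|:
- Model A: β₁ = 1.8022 → predicted test score rises 1.8022 points per additional hour of study time
- Model B: β₁ = 0.6124 → predicted test score rises 0.6124 points per additional hour of study time
- |1.8022| > |0.6124| → Model A shows the stronger marginal effect

Note: R² measures how tightly points cluster around the line; β₁ measures how steep the line is — they answer different questions.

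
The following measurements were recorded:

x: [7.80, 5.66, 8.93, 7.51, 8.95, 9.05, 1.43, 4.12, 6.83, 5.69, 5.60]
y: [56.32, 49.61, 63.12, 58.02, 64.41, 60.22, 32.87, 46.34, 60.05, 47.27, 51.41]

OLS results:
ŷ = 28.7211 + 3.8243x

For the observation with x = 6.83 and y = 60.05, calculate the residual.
Residual = 5.2089

The residual is the difference between the actual value and the predicted value:

Residual = y - ŷ

Step 1: Calculate predicted value
ŷ = 28.7211 + 3.8243 × 6.83
ŷ = 54.8411

Step 2: Calculate residual
Residual = 60.05 - 54.8411
Residual = 5.2089

The residual is positive, so the observed y = 60.05 sits above the regression line (the line underestimates it by 5.2089).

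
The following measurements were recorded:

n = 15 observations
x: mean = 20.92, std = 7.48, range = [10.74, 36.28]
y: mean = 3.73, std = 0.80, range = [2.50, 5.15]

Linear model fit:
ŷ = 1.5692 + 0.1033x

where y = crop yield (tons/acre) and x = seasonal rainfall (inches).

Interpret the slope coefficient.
On average, crop yield is about 0.1033 tons/acre higher for every extra inch of rainfall.

The slope coefficient β₁ = 0.1033 represents the marginal effect of rainfall on crop yield.

Interpretation:
- Rainfall up by 1 inch → predicted crop yield increases by 0.1033 tons/acre
- This is a linear approximation: the same per-unit change is assumed across the whole observed x range
- The slope describes association in these data, not necessarily a causal effect

(β₀ = 1.5692 is the fitted value at x = 0 and is not part of the slope interpretation.)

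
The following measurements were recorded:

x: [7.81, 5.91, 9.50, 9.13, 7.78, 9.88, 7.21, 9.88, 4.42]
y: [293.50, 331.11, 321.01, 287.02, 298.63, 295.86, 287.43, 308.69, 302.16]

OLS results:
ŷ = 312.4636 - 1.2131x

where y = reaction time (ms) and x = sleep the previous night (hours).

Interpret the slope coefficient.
For each additional hour of sleep, predicted reaction time decreases by approximately 1.2131 ms.

The slope β₁ = -1.2131 gives the rate at which the fitted reaction time changes with sleep.

Interpretation:
- Sleep up by 1 hour → predicted reaction time decreases by 1.2131 ms
- The effect is assumed constant over the observed range of x (linearity)
- The sign (−) gives the direction; the magnitude 1.2131 gives the size of the effect per hour

(β₀ = 312.4636 is the fitted value at x = 0 and is not part of the slope interpretation.)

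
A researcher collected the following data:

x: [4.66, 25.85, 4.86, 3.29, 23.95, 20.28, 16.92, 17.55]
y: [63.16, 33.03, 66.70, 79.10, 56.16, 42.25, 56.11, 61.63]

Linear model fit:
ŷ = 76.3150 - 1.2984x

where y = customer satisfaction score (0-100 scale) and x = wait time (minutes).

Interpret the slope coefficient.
For each additional minute of wait time, predicted satisfaction score decreases by approximately 1.2984 points.

The slope β₁ = -1.2984 gives the rate at which the fitted satisfaction score changes with wait time.

Interpretation:
- Wait time up by 1 minute → predicted satisfaction score decreases by 1.2984 points
- The effect is assumed constant over the observed range of x (linearity)
- The slope describes association in these data, not necessarily a causal effect

The intercept β₀ = 76.3150 is the predicted satisfaction score when wait time = 0; since the smallest observed x is 3.29, this is an extrapolation and mainly anchors the line.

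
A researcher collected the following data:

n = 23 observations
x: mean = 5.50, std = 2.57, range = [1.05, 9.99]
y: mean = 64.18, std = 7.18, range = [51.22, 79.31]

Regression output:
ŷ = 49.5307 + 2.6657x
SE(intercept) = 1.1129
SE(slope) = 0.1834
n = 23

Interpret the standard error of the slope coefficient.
SE(β̂₁) = 0.1834 is the estimated standard deviation of the slope estimate across repeated samples; relative to β̂₁ = 2.6657 that is 6.9%, a precise estimate.

SE(β̂₁) = 0.1834 says: if we drew many samples of n = 23 from the same population and refit each time, the fitted slopes would scatter with a standard deviation of roughly 0.1834 around the true β₁.

Relative precision:
- SE / |β̂₁| = 0.1834 / 2.6657 = 6.9%
- Rule of thumb (under 20%: precise; 20% to under 50%: moderately precise; 50% or more: imprecise) → precise

Link to the t-test: t = β̂₁ / SE(β̂₁) = 2.6657 / 0.1834 = 14.5349, the statistic for H₀: β₁ = 0.

What drives SE(β̂₁): wider spread of x values → smaller SE; more residual scatter → larger SE.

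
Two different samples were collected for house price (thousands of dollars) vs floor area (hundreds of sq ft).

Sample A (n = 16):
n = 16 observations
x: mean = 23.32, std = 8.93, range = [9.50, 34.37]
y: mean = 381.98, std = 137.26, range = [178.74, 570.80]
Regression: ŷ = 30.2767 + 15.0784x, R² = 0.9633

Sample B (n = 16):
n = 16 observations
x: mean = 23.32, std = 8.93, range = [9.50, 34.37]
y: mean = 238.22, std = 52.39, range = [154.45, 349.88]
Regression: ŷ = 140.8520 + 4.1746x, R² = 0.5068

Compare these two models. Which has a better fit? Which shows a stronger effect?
Model A has the better fit (R² = 0.9633 vs 0.5068). Model A shows the stronger effect (|β₁| = 15.0784 vs 4.1746).

Model Comparison:

Which explains more variance? (R²)
- Model A: R² = 0.9633 → 96.33% of variance in house price explained
- Model B: R² = 0.5068 → 50.68% of variance in house price explained
- 0.9633 > 0.5068 → Model A has the better fit

Effect size (slope magnitude):
- Model A: β₁ = 15.0784 → predicted house price rises 15.0784 thousand dollars per additional hundred sq ft of floor area
- Model B: β₁ = 4.1746 → predicted house price rises 4.1746 thousand dollars per additional hundred sq ft of floor area
- |15.0784| > |4.1746| → Model A shows the stronger marginal effect

Note: A better fit (higher R²) doesn't necessarily mean a more important relationship.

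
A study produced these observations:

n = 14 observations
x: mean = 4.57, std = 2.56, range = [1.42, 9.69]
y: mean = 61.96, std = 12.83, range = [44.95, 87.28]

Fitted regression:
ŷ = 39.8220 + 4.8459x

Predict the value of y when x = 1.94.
ŷ = 49.2230

x = 1.94 lies inside the observed range [1.42, 9.69], so the fitted equation applies directly:

ŷ = 39.8220 + 4.8459 × 1.94
ŷ = 39.8220 + 9.4010
ŷ = 49.2230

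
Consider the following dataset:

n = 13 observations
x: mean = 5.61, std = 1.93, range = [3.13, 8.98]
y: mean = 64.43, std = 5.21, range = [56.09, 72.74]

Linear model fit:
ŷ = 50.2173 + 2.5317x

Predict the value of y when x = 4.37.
ŷ = 61.2808

x = 4.37 lies inside the observed range [3.13, 8.98], so the fitted equation applies directly:

ŷ = 50.2173 + 2.5317 × 4.37
ŷ = 50.2173 + 11.0635
ŷ = 61.2808

This is a point prediction; actual observations scatter around it by roughly the residual standard deviation.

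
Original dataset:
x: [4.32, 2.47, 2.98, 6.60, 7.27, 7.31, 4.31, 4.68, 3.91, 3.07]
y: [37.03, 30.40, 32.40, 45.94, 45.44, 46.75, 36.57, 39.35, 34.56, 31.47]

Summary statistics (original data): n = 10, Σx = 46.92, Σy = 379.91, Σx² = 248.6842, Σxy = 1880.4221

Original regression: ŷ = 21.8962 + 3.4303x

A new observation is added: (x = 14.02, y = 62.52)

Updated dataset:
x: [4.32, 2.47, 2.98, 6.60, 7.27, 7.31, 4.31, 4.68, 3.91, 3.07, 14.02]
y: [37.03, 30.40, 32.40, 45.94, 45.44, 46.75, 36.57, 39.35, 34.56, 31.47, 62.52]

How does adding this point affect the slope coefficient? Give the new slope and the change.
New slope β₁ = 2.8419 versus 3.4303 before: a change of -0.5884 (-17.2%).

x = 14.02 lies well outside the original x-range [2.47, 7.31] (x̄ ≈ 4.69), so this observation has high leverage and can move the slope substantially.

Step 1: Update the sums with the new point (n goes from 10 to 11)
Σx  = 46.92 + 14.02 = 60.94
Σy  = 379.91 + 62.52 = 442.43
Σx² = 248.6842 + 14.02² = 248.6842 + 196.5604 = 445.2446
Σxy = 1880.4221 + 14.02×62.52 = 1880.4221 + 876.5304 = 2756.9525

Step 2: Recompute the slope with b₁ = (nΣxy − ΣxΣy) / (nΣx² − (Σx)²)
Numerator   = 11×2756.9525 − 60.94×442.43 = 30326.4775 − 26961.6842 = 3364.7933
Denominator = 11×445.2446 − 60.94² = 4897.6906 − 3713.6836 = 1184.0070
b₁(new) = 3364.7933 / 1184.0070 = 2.8419

(Same formula on the original sums: (10×1880.4221 − 46.92×379.91) / (10×248.6842 − 46.92²) = 978.8438 / 285.3556 = 3.4303, matching the given fit.)

Step 3: Change in slope
Δβ₁ = 2.8419 − 3.4303 = -0.5884
Relative change = -0.5884 / 3.4303 × 100% = -17.2%
→ the slope decreases when the point is added.

Because the point sits below the extension of the original line at a high-leverage x, it tilts the fit down.
In practice: examine leverage (hᵢ) and Cook's distance rather than deleting it automatically.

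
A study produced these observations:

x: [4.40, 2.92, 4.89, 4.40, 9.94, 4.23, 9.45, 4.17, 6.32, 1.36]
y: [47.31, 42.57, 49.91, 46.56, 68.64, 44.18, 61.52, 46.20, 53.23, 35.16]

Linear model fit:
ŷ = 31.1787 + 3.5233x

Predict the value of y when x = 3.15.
ŷ = 42.2771

Plug x = 3.15 into the fitted line:

ŷ = 31.1787 + 3.5233 × 3.15
ŷ = 31.1787 + 11.0984
ŷ = 42.2771

This is a point prediction; actual observations scatter around it by roughly the residual standard deviation.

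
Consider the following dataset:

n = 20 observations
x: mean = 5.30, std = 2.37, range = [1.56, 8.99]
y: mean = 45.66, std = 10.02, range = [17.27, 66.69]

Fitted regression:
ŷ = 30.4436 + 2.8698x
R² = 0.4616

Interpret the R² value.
R² = 0.4616 means 46.16% of the variation in y is explained by the linear relationship with x. This indicates a moderate fit.

The coefficient of determination R² is the fraction of the total variation in y that the fitted line accounts for.

Here R² = 0.4616:
- Explained: 46.16% of the variation in y
- Unexplained (residual): 100% − 46.16% = 53.84%
- Rule of thumb (below 0.3 weak; 0.3 to below 0.7 moderate; 0.7 and above strong) → moderate

Note: R² says nothing about causation, and a high R² does not by itself mean the linear form is appropriate — check the residuals.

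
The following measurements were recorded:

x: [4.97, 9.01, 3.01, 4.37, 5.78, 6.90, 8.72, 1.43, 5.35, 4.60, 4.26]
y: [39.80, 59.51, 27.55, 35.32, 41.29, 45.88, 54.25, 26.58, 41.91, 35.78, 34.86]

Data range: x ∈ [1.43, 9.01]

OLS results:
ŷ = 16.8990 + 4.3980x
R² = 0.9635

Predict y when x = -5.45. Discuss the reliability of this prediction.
ŷ = -7.0701 (extrapolation — x = -5.45 lies outside [1.43, 9.01], so reliability is low).

Prediction calculation:
ŷ = 16.8990 + 4.3980 × (-5.45)
ŷ = -7.0701

Reliability:
- Data range: x ∈ [1.43, 9.01]
- Prediction point: x = -5.45 is 6.88 units below the observed range → this is EXTRAPOLATION, not interpolation

Why that matters here:
- There are no observations near this x to validate the fitted line there
- The linear relationship may not hold outside the observed range
- Real relationships often flatten, saturate, or turn nonlinear at extremes

A defensible statement: 'if the linear trend continued to x = -5.45, y would be about -7.0701' — the premise is untested.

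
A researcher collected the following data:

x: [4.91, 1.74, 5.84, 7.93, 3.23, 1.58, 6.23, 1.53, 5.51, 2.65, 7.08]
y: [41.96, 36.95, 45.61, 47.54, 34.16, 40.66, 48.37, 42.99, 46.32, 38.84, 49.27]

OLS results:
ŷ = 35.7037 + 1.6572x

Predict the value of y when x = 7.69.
ŷ = 48.4476

Plug x = 7.69 into the fitted line:

ŷ = 35.7037 + 1.6572 × 7.69
ŷ = 35.7037 + 12.7439
ŷ = 48.4476

This is a point prediction; actual observations scatter around it by roughly the residual standard deviation.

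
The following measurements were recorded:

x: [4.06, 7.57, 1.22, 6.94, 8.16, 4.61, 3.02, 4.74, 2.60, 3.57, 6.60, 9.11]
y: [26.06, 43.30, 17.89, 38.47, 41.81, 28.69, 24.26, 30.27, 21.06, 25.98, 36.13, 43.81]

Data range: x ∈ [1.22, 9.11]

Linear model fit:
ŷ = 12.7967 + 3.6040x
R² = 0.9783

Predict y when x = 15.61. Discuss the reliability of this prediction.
The equation gives ŷ = 69.0551; however x = 15.61 is 6.50 units above the observed range, so this extrapolated value should not be trusted.

Prediction calculation:
ŷ = 12.7967 + 3.6040 × 15.61
ŷ = 69.0551

Reliability:
- Data range: x ∈ [1.22, 9.11]
- Prediction point: x = 15.61 is 6.50 units above the observed range → this is EXTRAPOLATION, not interpolation

Why that matters here:
- Real relationships often flatten, saturate, or turn nonlinear at extremes
- The standard error of prediction grows with (x − x̄)², and x = 15.61 is far from x̄ = 5.18

A defensible statement: 'if the linear trend continued to x = 15.61, y would be about 69.0551' — the premise is untested.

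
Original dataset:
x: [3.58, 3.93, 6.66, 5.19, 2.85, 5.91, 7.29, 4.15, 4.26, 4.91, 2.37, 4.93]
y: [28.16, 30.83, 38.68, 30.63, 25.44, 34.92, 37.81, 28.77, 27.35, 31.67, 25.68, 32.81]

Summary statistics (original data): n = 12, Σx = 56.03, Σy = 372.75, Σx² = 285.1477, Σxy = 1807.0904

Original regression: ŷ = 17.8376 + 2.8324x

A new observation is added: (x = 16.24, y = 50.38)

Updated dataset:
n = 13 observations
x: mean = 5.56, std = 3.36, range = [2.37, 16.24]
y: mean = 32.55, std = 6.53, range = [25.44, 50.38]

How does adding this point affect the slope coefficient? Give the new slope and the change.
The slope changes from 2.8324 to 1.8555 (change of -0.9769, or -34.5%).

x = 16.24 lies well outside the original x-range [2.37, 7.29] (x̄ ≈ 4.67), so this observation has high leverage and can move the slope substantially.

Step 1: Update the sums with the new point (n goes from 12 to 13)
Σx  = 56.03 + 16.24 = 72.27
Σy  = 372.75 + 50.38 = 423.13
Σx² = 285.1477 + 16.24² = 285.1477 + 263.7376 = 548.8853
Σxy = 1807.0904 + 16.24×50.38 = 1807.0904 + 818.1712 = 2625.2616

Step 2: Recompute the slope with b₁ = (nΣxy − ΣxΣy) / (nΣx² − (Σx)²)
Numerator   = 13×2625.2616 − 72.27×423.13 = 34128.4008 − 30579.6051 = 3548.7957
Denominator = 13×548.8853 − 72.27² = 7135.5089 − 5222.9529 = 1912.5560
b₁(new) = 3548.7957 / 1912.5560 = 1.8555

(Same formula on the original sums: (12×1807.0904 − 56.03×372.75) / (12×285.1477 − 56.03²) = 799.9023 / 282.4115 = 2.8324, matching the given fit.)

Step 3: Change in slope
Δβ₁ = 1.8555 − 2.8324 = -0.9769
Relative change = -0.9769 / 2.8324 × 100% = -34.5%
→ the slope decreases when the point is added.

Because the point sits below the extension of the original line at a high-leverage x, it tilts the fit down.
In practice: refit with and without it and report both if conclusions differ; check such a point for data-entry or measurement error.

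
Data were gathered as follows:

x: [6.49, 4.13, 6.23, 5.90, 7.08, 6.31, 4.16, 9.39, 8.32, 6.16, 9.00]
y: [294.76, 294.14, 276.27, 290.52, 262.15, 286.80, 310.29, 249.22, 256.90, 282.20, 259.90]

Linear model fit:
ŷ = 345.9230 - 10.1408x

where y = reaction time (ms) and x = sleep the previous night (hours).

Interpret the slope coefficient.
An increase of one hour in sleep is associated with a 10.1408 ms decrease in predicted reaction time.

The slope β₁ = -10.1408 gives the rate at which the fitted reaction time changes with sleep.

Interpretation:
- Sleep up by 1 hour → predicted reaction time decreases by 10.1408 ms
- This is a linear approximation: the same per-unit change is assumed across the whole observed x range
- The slope describes association in these data, not necessarily a causal effect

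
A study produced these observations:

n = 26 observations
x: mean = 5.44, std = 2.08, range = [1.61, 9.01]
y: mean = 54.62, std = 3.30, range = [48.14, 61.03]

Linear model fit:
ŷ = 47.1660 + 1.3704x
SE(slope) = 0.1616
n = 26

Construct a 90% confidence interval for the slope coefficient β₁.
The 90% CI for β₁ is (1.0939, 1.6469)

Confidence interval for the slope:

The 90% CI for β₁ is: β̂₁ ± t*(α/2, n-2) × SE(β̂₁)

Step 1: Find critical t-value
- Confidence level = 0.9
- Degrees of freedom = n - 2 = 26 - 2 = 24
- t*(α/2, 24) = 1.7109

Step 2: Calculate margin of error
Margin = 1.7109 × 0.1616 = 0.2765

Step 3: Construct interval
CI = 1.3704 ± 0.2765
CI = (1.0939, 1.6469)

Interpretation: We are 90% confident that the true slope β₁ lies between 1.0939 and 1.6469.
Both endpoints are positive, so the data support a genuinely positive slope at this confidence level.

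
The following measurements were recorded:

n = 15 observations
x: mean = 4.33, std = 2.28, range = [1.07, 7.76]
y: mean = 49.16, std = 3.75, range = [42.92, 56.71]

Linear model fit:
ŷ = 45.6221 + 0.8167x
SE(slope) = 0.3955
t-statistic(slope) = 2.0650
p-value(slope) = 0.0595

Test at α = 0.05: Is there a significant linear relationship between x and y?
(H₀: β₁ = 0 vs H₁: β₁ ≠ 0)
Since p-value = 0.0595 ≥ α = 0.05, fail to reject H₀ — the slope is not significantly different from 0.

Hypothesis test for the slope coefficient:

H₀: β₁ = 0 (no linear relationship)
H₁: β₁ ≠ 0 (linear relationship exists)

Test statistic: t = β̂₁ / SE(β̂₁) = 0.8167 / 0.3955 = 2.0650

p = 0.0595: how often a slope estimate this far from 0 (in SE units) would arise by chance if β₁ were truly 0.

Decision rule: reject H₀ if p-value < α.
p-value = 0.0595 ≥ α = 0.05 → fail to reject H₀.

There is not sufficient evidence at the 5% significance level to conclude that a linear relationship exists between x and y.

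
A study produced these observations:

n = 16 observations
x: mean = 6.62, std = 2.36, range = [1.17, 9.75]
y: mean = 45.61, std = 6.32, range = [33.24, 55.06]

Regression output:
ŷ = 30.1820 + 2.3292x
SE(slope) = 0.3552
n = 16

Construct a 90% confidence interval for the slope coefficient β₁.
The 90% CI for β₁ is (1.7036, 2.9548)

Confidence interval for the slope:

The 90% CI for β₁ is: β̂₁ ± t*(α/2, n-2) × SE(β̂₁)

Step 1: Find critical t-value
- Confidence level = 0.9
- Degrees of freedom = n - 2 = 16 - 2 = 14
- t*(α/2, 14) = 1.7613

Step 2: Calculate margin of error
Margin = 1.7613 × 0.3552 = 0.6256

Step 3: Construct interval
CI = 2.3292 ± 0.6256
CI = (1.7036, 2.9548)

Interpretation: each one-unit increase in x is associated with a change in mean y of between 1.7036 and 2.9548, with 90% confidence.
The interval does not include 0, suggesting a significant linear relationship.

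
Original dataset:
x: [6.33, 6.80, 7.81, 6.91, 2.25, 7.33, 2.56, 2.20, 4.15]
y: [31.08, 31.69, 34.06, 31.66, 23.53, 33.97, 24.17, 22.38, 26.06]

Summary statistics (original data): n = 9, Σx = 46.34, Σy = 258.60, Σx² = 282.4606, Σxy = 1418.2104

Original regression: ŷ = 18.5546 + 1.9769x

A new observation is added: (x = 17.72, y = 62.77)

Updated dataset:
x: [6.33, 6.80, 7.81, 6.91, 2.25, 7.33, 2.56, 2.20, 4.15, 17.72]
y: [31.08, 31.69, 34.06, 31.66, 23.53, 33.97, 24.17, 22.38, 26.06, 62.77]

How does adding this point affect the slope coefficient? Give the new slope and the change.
Adding the point moves β₁ from 1.9769 to 2.5353, i.e. it increases by 0.5584 (+28.2%).

The new point has HIGH LEVERAGE: x = 17.72 is far from the original mean x̄ = 46.34/9 ≈ 5.15 (original range [2.20, 7.81]).

Step 1: Update the sums with the new point (n goes from 9 to 10)
Σx  = 46.34 + 17.72 = 64.06
Σy  = 258.60 + 62.77 = 321.37
Σx² = 282.4606 + 17.72² = 282.4606 + 313.9984 = 596.4590
Σxy = 1418.2104 + 17.72×62.77 = 1418.2104 + 1112.2844 = 2530.4948

Step 2: Recompute the slope with b₁ = (nΣxy − ΣxΣy) / (nΣx² − (Σx)²)
Numerator   = 10×2530.4948 − 64.06×321.37 = 25304.9480 − 20586.9622 = 4717.9858
Denominator = 10×596.4590 − 64.06² = 5964.5900 − 4103.6836 = 1860.9064
b₁(new) = 4717.9858 / 1860.9064 = 2.5353

(Same formula on the original sums: (9×1418.2104 − 46.34×258.60) / (9×282.4606 − 46.34²) = 780.3696 / 394.7498 = 1.9769, matching the given fit.)

Step 3: Change in slope
Δβ₁ = 2.5353 − 1.9769 = +0.5584
Relative change = +0.5584 / 1.9769 × 100% = +28.2%
→ the slope increases when the point is added.

A high-leverage point only changes the slope if it is off the original line; here y = 62.77 is above the original trend, so the slope increases.
In practice: refit with and without it and report both if conclusions differ.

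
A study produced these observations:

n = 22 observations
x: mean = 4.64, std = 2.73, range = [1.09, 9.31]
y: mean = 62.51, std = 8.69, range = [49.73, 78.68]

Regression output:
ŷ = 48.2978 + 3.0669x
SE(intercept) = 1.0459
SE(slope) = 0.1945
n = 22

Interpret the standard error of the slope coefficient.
The slope 3.0669 is pinned down to within about ±0.1945 (one SE) by these data — relative uncertainty 6.3%, i.e. precise.

SE(β̂₁) = s / √Sxx, where s is the residual standard deviation and Sxx = Σ(x − x̄)². It is the yardstick for how far β̂₁ = 3.0669 could plausibly be from the true slope.

Relative precision:
- SE / |β̂₁| = 0.1945 / 3.0669 = 6.3%
- Rule of thumb (under 20%: precise; 20% to under 50%: moderately precise; 50% or more: imprecise) → precise

Rough 95% range (±2 SE): 3.0669 ± 0.3890 → (2.6779, 3.4559).

What drives SE(β̂₁): more residual scatter → larger SE; larger n (here n = 22) → smaller SE; wider spread of x values → smaller SE.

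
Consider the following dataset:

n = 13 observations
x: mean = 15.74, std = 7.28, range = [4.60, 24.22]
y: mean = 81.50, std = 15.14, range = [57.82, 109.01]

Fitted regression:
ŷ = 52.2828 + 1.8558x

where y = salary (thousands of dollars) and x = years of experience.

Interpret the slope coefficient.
For each additional year of experience, predicted salary increases by approximately 1.8558 thousand dollars.

The slope coefficient β₁ = 1.8558 represents the marginal effect of experience on salary.

Interpretation:
- Experience up by 1 year → predicted salary increases by 1.8558 thousand dollars
- This is a linear approximation: the same per-unit change is assumed across the whole observed x range
- The sign (+) gives the direction; the magnitude 1.8558 gives the size of the effect per year

(β₀ = 52.2828 is the fitted value at x = 0 and is not part of the slope interpretation.)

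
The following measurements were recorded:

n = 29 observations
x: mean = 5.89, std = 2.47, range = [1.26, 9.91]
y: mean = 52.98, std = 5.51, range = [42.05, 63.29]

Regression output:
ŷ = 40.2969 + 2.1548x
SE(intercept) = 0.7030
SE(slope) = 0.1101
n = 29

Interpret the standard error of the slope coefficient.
The slope 2.1548 is pinned down to within about ±0.1101 (one SE) by these data — relative uncertainty 5.1%, i.e. precise.

SE(β̂₁) = s / √Sxx, where s is the residual standard deviation and Sxx = Σ(x − x̄)². It is the yardstick for how far β̂₁ = 2.1548 could plausibly be from the true slope.

Relative precision:
- SE / |β̂₁| = 0.1101 / 2.1548 = 5.1%
- Rule of thumb (under 20%: precise; 20% to under 50%: moderately precise; 50% or more: imprecise) → precise

Rough 95% range (±2 SE): 2.1548 ± 0.2202 → (1.9346, 2.3750).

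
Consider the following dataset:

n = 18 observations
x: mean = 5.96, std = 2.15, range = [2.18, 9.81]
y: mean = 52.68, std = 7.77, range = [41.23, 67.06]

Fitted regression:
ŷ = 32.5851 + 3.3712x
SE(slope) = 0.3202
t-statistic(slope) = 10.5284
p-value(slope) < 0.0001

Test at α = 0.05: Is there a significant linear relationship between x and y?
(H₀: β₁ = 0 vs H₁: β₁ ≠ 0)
Since p-value < 0.0001 < α = 0.05, reject H₀ — the slope is significantly different from 0.

Hypothesis test for the slope coefficient:

H₀: β₁ = 0 (no linear relationship)
H₁: β₁ ≠ 0 (linear relationship exists)

Test statistic: t = β̂₁ / SE(β̂₁) = 3.3712 / 0.3202 = 10.5284

p < 0.0001: how often a slope estimate this far from 0 (in SE units) would arise by chance if β₁ were truly 0.

Decision rule: reject H₀ if p-value < α.
p-value < 0.0001 < α = 0.05 → reject H₀.

There is sufficient evidence at the 5% significance level to conclude that a linear relationship exists between x and y.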